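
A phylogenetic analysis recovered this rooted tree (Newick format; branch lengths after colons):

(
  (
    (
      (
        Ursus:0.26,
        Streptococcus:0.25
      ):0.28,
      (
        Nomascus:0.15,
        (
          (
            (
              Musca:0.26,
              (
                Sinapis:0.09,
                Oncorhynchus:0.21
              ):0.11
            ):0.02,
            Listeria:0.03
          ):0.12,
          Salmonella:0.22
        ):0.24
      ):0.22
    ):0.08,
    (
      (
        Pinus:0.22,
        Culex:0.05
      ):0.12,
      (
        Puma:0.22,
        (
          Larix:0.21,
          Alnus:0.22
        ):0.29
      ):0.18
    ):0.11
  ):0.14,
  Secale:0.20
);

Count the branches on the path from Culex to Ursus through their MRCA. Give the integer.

6

The MRCA of Culex and Ursus is the node subtending (((Ursus,Streptococcus),(Nomascus,(((Musca,(Sinapis,Oncorhynchus)),Listeria),Salmonella))),((Pinus,Culex),(Puma,(Larix,Alnus)))).
From Culex up to that node: 3 branches. From Ursus up to the same node: 3 branches. Total: 3 + 3 = 6.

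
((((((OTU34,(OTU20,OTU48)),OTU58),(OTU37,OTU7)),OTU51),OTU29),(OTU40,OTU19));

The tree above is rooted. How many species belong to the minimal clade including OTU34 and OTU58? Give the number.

4

The MRCA of OTU34 and OTU58 is the node subtending ((OTU34,(OTU20,OTU48)),OTU58).
That clade contains 4 terminal taxa: OTU20, OTU34, OTU48, OTU58.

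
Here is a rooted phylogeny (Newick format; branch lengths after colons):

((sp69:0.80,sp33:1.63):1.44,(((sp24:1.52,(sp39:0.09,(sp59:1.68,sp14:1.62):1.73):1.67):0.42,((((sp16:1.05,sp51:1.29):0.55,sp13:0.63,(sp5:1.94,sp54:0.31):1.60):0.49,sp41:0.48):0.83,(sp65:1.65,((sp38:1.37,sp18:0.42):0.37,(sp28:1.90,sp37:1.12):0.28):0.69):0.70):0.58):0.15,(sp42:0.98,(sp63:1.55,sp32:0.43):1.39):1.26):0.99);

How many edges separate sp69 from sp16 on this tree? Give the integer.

The MRCA of sp69 and sp16 is the root of the tree.
From sp69 up to that node: 2 branches. From sp16 up to the same node: 7 branches. Total: 2 + 7 = 9.

9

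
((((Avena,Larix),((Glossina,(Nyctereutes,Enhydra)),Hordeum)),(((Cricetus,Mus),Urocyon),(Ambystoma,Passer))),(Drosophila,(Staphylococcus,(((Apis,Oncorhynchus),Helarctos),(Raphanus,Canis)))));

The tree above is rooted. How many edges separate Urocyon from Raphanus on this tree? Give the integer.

The MRCA of Urocyon and Raphanus is the root of the tree.
From Urocyon up to that node: 4 branches. From Raphanus up to the same node: 5 branches. Total: 4 + 5 = 9.

9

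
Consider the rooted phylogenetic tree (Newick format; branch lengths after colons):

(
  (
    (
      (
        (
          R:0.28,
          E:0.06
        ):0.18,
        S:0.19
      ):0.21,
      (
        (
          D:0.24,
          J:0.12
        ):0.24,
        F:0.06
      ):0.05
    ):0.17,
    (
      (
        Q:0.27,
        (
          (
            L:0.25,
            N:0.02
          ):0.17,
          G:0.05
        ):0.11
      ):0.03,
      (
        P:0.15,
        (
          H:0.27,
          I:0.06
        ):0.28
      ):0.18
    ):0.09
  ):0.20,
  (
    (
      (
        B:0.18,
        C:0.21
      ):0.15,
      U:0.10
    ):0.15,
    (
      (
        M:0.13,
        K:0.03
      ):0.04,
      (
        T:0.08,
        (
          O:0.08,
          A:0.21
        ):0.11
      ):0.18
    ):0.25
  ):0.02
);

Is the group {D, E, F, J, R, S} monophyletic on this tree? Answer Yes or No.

Yes

The most recent common ancestor of these taxa subtends (((R,E),S),((D,J),F)).
That clade has exactly 6 tips — every listed taxon and nothing else — so the group is monophyletic.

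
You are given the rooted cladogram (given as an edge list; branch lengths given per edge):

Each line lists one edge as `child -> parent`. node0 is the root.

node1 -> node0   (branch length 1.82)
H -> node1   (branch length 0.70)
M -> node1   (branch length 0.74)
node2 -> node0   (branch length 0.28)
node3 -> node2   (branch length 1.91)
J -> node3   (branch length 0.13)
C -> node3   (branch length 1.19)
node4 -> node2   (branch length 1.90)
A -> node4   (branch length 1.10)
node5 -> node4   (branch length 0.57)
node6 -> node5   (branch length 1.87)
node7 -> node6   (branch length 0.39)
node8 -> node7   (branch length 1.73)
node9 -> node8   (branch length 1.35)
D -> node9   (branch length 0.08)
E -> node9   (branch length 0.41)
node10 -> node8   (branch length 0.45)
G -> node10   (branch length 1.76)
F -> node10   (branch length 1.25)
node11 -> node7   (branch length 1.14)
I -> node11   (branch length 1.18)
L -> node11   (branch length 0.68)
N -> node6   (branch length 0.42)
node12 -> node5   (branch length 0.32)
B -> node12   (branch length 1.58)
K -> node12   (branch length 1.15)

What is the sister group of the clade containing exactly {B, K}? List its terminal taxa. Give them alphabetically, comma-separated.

D, E, F, G, I, L, N

The clade containing exactly {B, K} attaches to the tree at the node subtending (((((D,E),(G,F)),(I,L)),N),(B,K)).
The other lineage descending from that same node — the sister group — is ((((D,E),(G,F)),(I,L)),N); its 7 tips in alphabetical order are the answer.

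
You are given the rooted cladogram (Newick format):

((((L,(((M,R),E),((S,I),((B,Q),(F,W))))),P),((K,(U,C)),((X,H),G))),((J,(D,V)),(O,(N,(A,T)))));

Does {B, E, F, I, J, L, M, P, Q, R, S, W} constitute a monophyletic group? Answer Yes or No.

No

The MRCA of the listed taxa is the root, so the smallest clade containing them is the whole tree.
That clade also contains A, C, D, G, H, K, N, O, T, U, V, X, which are not in the proposed group, so the group is not monophyletic.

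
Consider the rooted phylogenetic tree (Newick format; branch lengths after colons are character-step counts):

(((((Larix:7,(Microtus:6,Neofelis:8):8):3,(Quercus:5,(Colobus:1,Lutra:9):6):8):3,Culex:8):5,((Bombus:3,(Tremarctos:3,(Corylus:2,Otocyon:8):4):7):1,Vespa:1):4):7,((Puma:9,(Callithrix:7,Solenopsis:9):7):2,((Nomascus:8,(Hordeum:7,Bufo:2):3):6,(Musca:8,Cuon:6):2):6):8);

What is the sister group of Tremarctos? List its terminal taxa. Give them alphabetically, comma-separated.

Corylus, Otocyon

Tremarctos attaches to the tree at the node subtending (Tremarctos,(Corylus,Otocyon)).
The other lineage descending from that same node — the sister group — is (Corylus,Otocyon); its 2 tips in alphabetical order are the answer.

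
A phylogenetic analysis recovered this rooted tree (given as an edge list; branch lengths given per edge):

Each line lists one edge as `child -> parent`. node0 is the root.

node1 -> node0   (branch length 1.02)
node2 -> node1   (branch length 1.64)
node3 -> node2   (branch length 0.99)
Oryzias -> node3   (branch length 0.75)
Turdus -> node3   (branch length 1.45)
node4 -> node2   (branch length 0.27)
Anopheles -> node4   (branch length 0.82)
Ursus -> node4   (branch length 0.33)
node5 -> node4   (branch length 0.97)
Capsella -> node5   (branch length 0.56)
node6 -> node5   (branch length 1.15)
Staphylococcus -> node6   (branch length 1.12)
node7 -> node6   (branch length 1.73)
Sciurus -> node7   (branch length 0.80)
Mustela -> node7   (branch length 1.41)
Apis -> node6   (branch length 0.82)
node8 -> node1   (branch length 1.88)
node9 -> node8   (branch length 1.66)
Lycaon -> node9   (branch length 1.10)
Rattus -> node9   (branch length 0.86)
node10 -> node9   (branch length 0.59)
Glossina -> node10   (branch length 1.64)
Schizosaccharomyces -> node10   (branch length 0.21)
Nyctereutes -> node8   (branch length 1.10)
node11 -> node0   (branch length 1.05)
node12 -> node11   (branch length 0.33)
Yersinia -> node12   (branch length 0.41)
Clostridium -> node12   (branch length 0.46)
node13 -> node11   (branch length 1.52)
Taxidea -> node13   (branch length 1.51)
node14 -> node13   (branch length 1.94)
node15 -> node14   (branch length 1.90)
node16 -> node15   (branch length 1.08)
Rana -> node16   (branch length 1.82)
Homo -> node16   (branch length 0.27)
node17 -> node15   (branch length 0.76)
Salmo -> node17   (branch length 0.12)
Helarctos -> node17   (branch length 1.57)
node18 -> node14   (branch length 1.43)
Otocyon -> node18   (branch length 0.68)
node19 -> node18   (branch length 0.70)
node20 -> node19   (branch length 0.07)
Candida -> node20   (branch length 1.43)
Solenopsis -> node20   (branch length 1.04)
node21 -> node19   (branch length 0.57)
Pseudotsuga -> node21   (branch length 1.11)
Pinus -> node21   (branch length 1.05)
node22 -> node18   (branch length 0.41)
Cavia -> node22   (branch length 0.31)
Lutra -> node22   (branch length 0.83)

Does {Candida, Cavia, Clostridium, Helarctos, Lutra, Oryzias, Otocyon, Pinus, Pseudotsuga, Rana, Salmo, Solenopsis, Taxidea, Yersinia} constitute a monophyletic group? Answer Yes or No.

No

The MRCA of the listed taxa is the root, so the smallest clade containing them is the whole tree.
That clade also contains Anopheles, Apis, Capsella, Glossina, Homo, Lycaon, Mustela, Nyctereutes, Rattus, Schizosaccharomyces, Sciurus, Staphylococcus, Turdus, Ursus, which are not in the proposed group, so the group is not monophyletic.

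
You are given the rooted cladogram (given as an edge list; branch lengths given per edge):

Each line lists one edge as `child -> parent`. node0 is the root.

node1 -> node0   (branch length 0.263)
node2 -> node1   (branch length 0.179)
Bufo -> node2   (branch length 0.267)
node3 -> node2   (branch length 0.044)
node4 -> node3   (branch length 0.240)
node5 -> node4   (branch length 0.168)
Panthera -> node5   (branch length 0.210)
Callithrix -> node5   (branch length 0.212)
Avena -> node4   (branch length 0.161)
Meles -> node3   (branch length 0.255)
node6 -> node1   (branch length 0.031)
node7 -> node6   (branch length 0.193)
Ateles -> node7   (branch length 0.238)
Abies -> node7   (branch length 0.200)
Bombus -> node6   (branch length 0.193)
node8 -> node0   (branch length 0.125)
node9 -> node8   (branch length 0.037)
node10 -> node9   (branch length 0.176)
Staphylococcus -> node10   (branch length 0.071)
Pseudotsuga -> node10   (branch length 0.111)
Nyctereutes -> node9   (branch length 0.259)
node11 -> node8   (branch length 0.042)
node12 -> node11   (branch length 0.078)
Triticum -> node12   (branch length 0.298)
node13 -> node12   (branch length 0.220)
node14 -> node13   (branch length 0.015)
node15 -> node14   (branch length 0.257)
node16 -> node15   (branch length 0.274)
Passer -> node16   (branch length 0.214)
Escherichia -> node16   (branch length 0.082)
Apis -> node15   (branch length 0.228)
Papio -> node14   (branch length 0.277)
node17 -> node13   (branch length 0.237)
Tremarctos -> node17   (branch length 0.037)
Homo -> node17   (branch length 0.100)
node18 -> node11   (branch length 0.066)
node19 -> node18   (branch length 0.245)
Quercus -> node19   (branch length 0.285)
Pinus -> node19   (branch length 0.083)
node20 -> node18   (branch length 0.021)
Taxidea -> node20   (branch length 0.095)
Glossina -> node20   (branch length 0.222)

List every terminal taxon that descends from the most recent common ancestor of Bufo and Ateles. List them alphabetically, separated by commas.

Abies, Ateles, Avena, Bombus, Bufo, Callithrix, Meles, Panthera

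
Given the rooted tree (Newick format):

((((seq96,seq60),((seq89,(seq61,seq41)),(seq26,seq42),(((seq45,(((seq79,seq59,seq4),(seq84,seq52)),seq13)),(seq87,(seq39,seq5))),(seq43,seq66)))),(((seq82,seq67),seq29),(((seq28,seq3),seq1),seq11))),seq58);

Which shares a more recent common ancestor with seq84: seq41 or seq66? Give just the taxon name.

seq66

The MRCA of seq84 and seq66 subtends (((seq45,(((seq79,seq59,seq4),(seq84,seq52)),seq13)),(seq87,(seq39,seq5))),(seq43,seq66)) (12 taxa).
The MRCA of seq84 and seq41 subtends ((seq89,(seq61,seq41)),(seq26,seq42),(((seq45,(((seq79,seq59,seq4),(seq84,seq52)),seq13)),(seq87,(seq39,seq5))),(seq43,seq66))) (17 taxa).
The first is nested inside the second, so seq84 shares a more recent common ancestor with seq66.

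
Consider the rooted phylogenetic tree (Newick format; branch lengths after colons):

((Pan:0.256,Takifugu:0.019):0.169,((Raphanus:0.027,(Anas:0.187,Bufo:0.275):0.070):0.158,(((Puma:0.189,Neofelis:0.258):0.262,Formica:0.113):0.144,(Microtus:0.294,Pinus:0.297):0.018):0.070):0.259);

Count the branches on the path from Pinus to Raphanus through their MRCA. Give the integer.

5

The MRCA of Pinus and Raphanus is the node subtending ((Raphanus,(Anas,Bufo)),(((Puma,Neofelis),Formica),(Microtus,Pinus))).
From Pinus up to that node: 3 branches. From Raphanus up to the same node: 2 branches. Total: 3 + 2 = 5.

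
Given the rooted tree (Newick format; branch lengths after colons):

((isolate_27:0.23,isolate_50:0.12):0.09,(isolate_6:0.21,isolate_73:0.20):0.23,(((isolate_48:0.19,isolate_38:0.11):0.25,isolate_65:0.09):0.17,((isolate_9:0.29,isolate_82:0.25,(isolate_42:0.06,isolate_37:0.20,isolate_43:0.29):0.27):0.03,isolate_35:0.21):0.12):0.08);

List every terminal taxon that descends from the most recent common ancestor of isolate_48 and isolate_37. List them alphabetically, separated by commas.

isolate_35, isolate_37, isolate_38, isolate_42, isolate_43, isolate_48, isolate_65, isolate_82, isolate_9

Tracing isolate_48: it sits inside (isolate_48,isolate_38).
Tracing isolate_37: it sits inside (isolate_42,isolate_37,isolate_43).
The smallest clade enclosing both is (((isolate_48,isolate_38),isolate_65),((isolate_9,isolate_82,(isolate_42,isolate_37,isolate_43)),isolate_35)); the answer is its 9 terminal taxa in alphabetical order.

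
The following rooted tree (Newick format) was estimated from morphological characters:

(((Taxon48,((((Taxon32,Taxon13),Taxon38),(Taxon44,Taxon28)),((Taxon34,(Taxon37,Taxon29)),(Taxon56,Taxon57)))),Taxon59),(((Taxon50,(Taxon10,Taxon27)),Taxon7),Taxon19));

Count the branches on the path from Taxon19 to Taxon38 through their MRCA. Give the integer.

8

The MRCA of Taxon19 and Taxon38 is the root of the tree.
From Taxon19 up to that node: 2 branches. From Taxon38 up to the same node: 6 branches. Total: 2 + 6 = 8.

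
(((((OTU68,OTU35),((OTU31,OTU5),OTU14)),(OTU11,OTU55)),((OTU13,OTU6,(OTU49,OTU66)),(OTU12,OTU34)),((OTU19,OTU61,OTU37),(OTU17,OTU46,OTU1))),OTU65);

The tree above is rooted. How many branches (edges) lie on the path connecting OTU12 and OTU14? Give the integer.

The MRCA of OTU12 and OTU14 is the node subtending ((((OTU68,OTU35),((OTU31,OTU5),OTU14)),(OTU11,OTU55)),((OTU13,OTU6,(OTU49,OTU66)),(OTU12,OTU34)),((OTU19,OTU61,OTU37),(OTU17,OTU46,OTU1))).
From OTU12 up to that node: 3 branches. From OTU14 up to the same node: 4 branches. Total: 3 + 4 = 7.

7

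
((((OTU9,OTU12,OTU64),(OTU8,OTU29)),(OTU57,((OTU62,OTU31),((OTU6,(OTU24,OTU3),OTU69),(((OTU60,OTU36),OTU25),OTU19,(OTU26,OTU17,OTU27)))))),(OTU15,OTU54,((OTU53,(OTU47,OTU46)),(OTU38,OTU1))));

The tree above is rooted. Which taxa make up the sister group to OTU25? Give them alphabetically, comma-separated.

OTU36, OTU60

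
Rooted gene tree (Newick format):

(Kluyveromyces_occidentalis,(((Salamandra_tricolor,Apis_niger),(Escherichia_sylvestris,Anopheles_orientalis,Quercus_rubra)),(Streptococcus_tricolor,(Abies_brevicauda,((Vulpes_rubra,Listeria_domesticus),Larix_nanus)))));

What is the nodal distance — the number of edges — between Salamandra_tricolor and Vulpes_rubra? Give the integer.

8

The MRCA of Salamandra_tricolor and Vulpes_rubra is the node subtending (((Salamandra_tricolor,Apis_niger),(Escherichia_sylvestris,Anopheles_orientalis,Quercus_rubra)),(Streptococcus_tricolor,(Abies_brevicauda,((Vulpes_rubra,Listeria_domesticus),Larix_nanus)))).
From Salamandra_tricolor up to that node: 3 branches. From Vulpes_rubra up to the same node: 5 branches. Total: 3 + 5 = 8.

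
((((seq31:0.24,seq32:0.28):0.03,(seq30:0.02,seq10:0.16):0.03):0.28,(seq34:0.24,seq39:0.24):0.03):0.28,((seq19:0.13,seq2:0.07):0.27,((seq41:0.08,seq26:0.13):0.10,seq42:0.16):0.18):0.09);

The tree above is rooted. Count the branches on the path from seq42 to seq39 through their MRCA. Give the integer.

6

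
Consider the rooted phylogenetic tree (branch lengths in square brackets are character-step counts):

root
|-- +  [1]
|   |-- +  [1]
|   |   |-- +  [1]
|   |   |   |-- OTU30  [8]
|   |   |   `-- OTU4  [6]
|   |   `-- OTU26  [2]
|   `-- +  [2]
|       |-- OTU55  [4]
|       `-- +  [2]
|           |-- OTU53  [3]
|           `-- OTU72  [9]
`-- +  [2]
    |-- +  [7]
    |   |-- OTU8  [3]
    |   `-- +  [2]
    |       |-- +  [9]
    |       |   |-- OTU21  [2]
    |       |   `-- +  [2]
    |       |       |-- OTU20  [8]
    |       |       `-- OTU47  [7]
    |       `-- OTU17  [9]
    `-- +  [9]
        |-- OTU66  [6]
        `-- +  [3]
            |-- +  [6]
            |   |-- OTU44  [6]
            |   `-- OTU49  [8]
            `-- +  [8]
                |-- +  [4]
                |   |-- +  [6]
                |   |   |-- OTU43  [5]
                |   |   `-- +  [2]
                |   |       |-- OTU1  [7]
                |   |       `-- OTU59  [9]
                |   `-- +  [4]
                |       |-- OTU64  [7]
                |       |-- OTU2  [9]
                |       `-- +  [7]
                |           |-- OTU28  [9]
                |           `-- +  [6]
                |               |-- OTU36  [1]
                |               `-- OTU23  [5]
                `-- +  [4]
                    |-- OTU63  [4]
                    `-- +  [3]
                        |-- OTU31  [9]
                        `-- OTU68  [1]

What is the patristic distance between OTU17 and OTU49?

44

The path runs OTU17 → … → MRCA → … → OTU49; the MRCA is the node subtending ((OTU8,((OTU21,(OTU20,OTU47)),OTU17)),(OTU66,((OTU44,OTU49),(((OTU43,(OTU1,OTU59)),(OTU64,OTU2,(OTU28,(OTU36,OTU23)))),(OTU63,(OTU31,OTU68)))))).
Branch lengths along that path: 9 + 2 + 7 + 9 + 3 + 6 + 8 = 44.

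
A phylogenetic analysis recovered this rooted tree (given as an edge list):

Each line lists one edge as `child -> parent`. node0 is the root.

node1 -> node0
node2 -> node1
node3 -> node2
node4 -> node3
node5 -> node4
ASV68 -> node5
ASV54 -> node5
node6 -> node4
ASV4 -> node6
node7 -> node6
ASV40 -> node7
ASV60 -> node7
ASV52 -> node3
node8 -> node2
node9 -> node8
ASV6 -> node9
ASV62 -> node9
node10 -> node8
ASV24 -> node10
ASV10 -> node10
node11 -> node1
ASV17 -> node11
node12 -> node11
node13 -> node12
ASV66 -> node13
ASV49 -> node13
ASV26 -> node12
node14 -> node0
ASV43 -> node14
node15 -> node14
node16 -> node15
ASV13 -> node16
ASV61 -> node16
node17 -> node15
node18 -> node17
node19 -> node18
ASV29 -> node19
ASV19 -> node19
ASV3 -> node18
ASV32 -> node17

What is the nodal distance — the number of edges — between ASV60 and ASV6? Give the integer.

The MRCA of ASV60 and ASV6 is the node subtending ((((ASV68,ASV54),(ASV4,(ASV40,ASV60))),ASV52),((ASV6,ASV62),(ASV24,ASV10))).
From ASV60 up to that node: 5 branches. From ASV6 up to the same node: 3 branches. Total: 5 + 3 = 8.

8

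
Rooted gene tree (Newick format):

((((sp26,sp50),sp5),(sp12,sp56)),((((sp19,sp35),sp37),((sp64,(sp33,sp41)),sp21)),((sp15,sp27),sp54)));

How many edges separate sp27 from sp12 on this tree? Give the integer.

The MRCA of sp27 and sp12 is the root of the tree.
From sp27 up to that node: 4 branches. From sp12 up to the same node: 3 branches. Total: 4 + 3 = 7.

7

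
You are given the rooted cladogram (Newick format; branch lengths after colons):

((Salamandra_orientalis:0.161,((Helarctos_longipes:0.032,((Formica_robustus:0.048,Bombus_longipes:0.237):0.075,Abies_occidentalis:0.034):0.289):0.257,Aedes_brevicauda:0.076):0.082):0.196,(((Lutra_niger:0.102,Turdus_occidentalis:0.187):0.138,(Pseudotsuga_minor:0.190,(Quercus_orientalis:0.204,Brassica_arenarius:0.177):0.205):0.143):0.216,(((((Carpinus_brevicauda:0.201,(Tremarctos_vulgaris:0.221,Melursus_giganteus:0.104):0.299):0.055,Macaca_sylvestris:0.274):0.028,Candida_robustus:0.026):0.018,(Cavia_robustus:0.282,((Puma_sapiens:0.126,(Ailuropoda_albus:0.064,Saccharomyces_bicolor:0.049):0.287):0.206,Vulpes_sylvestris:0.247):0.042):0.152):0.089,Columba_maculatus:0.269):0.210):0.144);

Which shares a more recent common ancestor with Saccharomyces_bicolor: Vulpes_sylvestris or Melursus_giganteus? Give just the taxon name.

Vulpes_sylvestris

The MRCA of Saccharomyces_bicolor and Vulpes_sylvestris subtends ((Puma_sapiens,(Ailuropoda_albus,Saccharomyces_bicolor)),Vulpes_sylvestris) (4 taxa).
The MRCA of Saccharomyces_bicolor and Melursus_giganteus subtends ((((Carpinus_brevicauda,(Tremarctos_vulgaris,Melursus_giganteus)),Macaca_sylvestris),Candida_robustus),(Cavia_robustus,((Puma_sapiens,(Ailuropoda_albus,Saccharomyces_bicolor)),Vulpes_sylvestris))) (10 taxa).
The first is nested inside the second, so Saccharomyces_bicolor shares a more recent common ancestor with Vulpes_sylvestris.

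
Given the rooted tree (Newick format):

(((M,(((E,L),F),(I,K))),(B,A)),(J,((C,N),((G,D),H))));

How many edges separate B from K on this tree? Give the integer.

6

The MRCA of B and K is the node subtending ((M,(((E,L),F),(I,K))),(B,A)).
From B up to that node: 2 branches. From K up to the same node: 4 branches. Total: 2 + 4 = 6.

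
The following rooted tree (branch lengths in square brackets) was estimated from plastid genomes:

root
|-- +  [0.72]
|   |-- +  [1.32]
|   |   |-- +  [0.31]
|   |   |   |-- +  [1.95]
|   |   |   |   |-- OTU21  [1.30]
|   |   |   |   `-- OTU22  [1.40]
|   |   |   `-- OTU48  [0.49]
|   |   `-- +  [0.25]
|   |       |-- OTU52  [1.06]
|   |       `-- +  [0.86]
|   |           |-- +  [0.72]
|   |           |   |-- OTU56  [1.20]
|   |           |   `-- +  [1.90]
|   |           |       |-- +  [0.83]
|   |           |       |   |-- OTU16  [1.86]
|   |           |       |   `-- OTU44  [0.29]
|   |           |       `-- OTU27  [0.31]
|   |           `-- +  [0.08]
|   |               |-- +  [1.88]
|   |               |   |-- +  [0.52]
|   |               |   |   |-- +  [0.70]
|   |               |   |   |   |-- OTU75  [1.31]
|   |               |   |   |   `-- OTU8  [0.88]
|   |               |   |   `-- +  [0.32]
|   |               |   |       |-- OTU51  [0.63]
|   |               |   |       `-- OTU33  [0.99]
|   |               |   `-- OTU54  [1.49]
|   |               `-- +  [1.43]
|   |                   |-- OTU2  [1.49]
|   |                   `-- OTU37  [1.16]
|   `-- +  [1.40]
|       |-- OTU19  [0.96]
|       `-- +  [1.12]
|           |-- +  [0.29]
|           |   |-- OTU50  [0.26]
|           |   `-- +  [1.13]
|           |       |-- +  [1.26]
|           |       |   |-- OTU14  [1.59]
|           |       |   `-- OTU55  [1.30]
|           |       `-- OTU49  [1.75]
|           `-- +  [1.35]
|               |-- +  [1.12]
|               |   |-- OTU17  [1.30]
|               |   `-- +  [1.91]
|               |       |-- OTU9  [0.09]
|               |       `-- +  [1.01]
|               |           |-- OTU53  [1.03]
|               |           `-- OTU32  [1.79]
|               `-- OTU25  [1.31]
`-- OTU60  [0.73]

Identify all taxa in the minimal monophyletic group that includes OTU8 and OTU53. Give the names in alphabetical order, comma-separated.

OTU14, OTU16, OTU17, OTU19, OTU2, OTU21, OTU22, OTU25, OTU27, OTU32, OTU33, OTU37, OTU44, OTU48, OTU49, OTU50, OTU51, OTU52, OTU53, OTU54, OTU55, OTU56, OTU75, OTU8, OTU9

Tracing OTU8: it sits inside (OTU75,OTU8).
Tracing OTU53: it sits inside (OTU53,OTU32).
The smallest clade enclosing both is ((((OTU21,OTU22),OTU48),(OTU52,((OTU56,((OTU16,OTU44),OTU27)),((((OTU75,OTU8),(OTU51,OTU33)),OTU54),(OTU2,OTU37))))),(OTU19,((OTU50,((OTU14,OTU55),OTU49)),((OTU17,(OTU9,(OTU53,OTU32))),OTU25)))); the answer is its 25 terminal taxa in alphabetical order.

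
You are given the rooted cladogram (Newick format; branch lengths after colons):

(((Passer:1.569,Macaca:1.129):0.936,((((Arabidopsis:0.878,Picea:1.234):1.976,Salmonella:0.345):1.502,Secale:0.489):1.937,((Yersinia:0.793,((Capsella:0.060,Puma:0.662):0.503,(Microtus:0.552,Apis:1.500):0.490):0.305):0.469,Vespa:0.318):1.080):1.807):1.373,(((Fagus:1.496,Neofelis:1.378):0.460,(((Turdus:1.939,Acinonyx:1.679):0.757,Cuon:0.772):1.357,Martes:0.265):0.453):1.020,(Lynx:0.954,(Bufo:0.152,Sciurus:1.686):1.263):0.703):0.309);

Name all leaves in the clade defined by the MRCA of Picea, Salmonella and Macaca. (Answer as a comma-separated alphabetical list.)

Apis, Arabidopsis, Capsella, Macaca, Microtus, Passer, Picea, Puma, Salmonella, Secale, Vespa, Yersinia

Tracing Picea: it sits inside (Arabidopsis,Picea).
Tracing Salmonella: it sits inside ((Arabidopsis,Picea),Salmonella).
Tracing Macaca: it sits inside (Passer,Macaca).
The smallest clade enclosing all 3 is ((Passer,Macaca),((((Arabidopsis,Picea),Salmonella),Secale),((Yersinia,((Capsella,Puma),(Microtus,Apis))),Vespa))); the answer is its 12 terminal taxa in alphabetical order.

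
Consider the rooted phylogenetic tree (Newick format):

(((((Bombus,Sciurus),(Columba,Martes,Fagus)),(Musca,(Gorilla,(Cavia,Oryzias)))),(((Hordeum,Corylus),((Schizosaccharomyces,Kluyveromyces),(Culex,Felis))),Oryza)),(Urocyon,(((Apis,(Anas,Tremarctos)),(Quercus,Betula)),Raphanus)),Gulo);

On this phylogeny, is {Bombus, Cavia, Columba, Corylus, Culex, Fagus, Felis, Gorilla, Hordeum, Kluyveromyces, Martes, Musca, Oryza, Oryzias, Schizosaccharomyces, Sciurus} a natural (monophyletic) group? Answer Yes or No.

Yes

The most recent common ancestor of these taxa subtends ((((Bombus,Sciurus),(Columba,Martes,Fagus)),(Musca,(Gorilla,(Cavia,Oryzias)))),(((Hordeum,Corylus),((Schizosaccharomyces,Kluyveromyces),(Culex,Felis))),Oryza)).
That clade has exactly 16 tips — every listed taxon and nothing else — so the group is monophyletic.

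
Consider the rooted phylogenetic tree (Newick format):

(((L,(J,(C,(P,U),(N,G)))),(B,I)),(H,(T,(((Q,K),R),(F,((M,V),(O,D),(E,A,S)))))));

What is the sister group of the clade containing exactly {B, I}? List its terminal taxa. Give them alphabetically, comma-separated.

C, G, J, L, N, P, U

The clade containing exactly {B, I} attaches to the tree at the node subtending ((L,(J,(C,(P,U),(N,G)))),(B,I)).
The other lineage descending from that same node — the sister group — is (L,(J,(C,(P,U),(N,G)))); its 7 tips in alphabetical order are the answer.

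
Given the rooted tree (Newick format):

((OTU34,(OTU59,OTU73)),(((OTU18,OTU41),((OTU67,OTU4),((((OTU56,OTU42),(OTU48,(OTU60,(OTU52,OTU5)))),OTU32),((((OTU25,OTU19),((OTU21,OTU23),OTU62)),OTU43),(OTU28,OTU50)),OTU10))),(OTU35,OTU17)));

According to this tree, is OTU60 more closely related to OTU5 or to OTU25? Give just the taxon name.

The MRCA of OTU60 and OTU5 subtends (OTU60,(OTU52,OTU5)) (3 taxa).
The MRCA of OTU60 and OTU25 subtends ((((OTU56,OTU42),(OTU48,(OTU60,(OTU52,OTU5)))),OTU32),((((OTU25,OTU19),((OTU21,OTU23),OTU62)),OTU43),(OTU28,OTU50)),OTU10) (16 taxa).
The first is nested inside the second, so OTU60 shares a more recent common ancestor with OTU5.

OTU5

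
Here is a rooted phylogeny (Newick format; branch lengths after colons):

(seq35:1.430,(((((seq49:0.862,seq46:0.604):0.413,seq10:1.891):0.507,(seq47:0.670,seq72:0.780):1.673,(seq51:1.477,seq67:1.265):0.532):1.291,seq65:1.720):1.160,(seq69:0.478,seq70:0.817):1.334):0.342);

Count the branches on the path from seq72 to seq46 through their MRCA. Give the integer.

5

The MRCA of seq72 and seq46 is the node subtending (((seq49,seq46),seq10),(seq47,seq72),(seq51,seq67)).
From seq72 up to that node: 2 branches. From seq46 up to the same node: 3 branches. Total: 2 + 3 = 5.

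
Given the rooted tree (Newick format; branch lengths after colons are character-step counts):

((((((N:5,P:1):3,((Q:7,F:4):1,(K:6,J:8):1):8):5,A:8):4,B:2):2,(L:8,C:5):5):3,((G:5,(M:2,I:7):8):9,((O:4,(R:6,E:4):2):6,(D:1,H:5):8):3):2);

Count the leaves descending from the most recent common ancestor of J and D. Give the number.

18

The MRCA of J and D is the root, so the clade is the entire tree.
That clade contains 18 terminal taxa: A, B, C, D, E, F, G, H, I, J, K, L, M, N, O, P, Q, R.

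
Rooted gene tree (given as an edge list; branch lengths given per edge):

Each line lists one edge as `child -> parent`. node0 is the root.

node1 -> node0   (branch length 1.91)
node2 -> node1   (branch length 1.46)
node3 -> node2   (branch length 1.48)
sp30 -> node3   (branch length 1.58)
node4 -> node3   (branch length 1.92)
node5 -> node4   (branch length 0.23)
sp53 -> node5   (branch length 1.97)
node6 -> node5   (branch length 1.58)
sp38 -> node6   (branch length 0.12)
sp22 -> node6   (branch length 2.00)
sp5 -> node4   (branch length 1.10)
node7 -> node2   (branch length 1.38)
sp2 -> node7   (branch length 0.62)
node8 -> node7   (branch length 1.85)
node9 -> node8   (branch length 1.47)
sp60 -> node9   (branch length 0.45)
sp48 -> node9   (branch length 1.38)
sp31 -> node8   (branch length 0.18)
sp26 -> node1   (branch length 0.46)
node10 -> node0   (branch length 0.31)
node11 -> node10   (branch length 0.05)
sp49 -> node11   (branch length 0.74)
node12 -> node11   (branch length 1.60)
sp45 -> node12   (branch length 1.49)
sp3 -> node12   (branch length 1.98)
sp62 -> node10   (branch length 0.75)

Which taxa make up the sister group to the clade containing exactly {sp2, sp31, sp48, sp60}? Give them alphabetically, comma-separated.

The clade containing exactly {sp2, sp31, sp48, sp60} attaches to the tree at the node subtending ((sp30,((sp53,(sp38,sp22)),sp5)),(sp2,((sp60,sp48),sp31))).
The other lineage descending from that same node — the sister group — is (sp30,((sp53,(sp38,sp22)),sp5)); its 5 tips in alphabetical order are the answer.

sp22, sp30, sp38, sp5, sp53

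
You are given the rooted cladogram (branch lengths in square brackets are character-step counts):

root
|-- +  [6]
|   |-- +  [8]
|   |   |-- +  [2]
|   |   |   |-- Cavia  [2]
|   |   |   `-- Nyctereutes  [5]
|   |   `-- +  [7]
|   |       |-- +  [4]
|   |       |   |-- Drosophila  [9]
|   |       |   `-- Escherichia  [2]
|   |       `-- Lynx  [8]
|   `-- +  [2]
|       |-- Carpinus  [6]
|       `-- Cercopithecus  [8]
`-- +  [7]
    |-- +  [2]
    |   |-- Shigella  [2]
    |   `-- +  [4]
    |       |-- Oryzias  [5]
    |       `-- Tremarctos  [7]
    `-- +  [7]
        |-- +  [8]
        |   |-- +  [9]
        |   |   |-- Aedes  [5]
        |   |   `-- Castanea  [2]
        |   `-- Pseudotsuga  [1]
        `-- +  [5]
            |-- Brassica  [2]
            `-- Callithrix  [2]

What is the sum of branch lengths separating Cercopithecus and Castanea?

The path runs Cercopithecus → … → MRCA → … → Castanea; the MRCA is the root of the tree.
Branch lengths along that path: 8 + 2 + 6 + 7 + 7 + 8 + 9 + 2 = 49.

49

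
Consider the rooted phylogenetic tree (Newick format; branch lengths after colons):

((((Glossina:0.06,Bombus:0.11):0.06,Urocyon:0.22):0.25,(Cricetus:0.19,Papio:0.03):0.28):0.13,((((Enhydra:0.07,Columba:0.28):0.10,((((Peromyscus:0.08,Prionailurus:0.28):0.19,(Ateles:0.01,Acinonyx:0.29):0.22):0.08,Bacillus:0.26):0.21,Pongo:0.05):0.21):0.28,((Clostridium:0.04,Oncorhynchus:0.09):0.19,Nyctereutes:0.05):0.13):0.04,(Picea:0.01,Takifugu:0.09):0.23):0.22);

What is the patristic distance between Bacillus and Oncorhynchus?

The path runs Bacillus → … → MRCA → … → Oncorhynchus; the MRCA is the node subtending (((Enhydra,Columba),((((Peromyscus,Prionailurus),(Ateles,Acinonyx)),Bacillus),Pongo)),((Clostridium,Oncorhynchus),Nyctereutes)).
Branch lengths along that path: 0.26 + 0.21 + 0.21 + 0.28 + 0.13 + 0.19 + 0.09 = 1.37.

1.37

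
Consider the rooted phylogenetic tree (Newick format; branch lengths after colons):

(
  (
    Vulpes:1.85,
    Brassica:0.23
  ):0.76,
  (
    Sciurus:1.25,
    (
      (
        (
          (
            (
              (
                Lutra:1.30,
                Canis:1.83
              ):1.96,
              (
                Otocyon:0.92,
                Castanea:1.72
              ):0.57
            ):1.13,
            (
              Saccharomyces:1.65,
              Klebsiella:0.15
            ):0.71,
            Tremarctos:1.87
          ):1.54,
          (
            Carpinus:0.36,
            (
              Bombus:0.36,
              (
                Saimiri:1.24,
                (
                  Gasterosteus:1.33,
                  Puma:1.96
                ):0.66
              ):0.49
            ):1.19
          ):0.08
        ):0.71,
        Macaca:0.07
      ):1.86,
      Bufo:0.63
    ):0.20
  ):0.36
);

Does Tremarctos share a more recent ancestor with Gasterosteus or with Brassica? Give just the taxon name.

Gasterosteus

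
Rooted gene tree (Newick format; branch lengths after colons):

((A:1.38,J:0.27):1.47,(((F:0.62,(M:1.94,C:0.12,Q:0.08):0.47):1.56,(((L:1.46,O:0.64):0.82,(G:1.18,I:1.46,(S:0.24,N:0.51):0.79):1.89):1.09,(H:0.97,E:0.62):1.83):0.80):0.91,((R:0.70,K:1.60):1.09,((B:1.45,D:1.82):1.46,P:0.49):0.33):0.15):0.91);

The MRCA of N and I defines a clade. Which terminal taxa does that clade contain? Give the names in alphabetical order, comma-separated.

Tracing N: it sits inside (S,N).
Tracing I: it sits inside (G,I,(S,N)).
The smallest clade enclosing both is (G,I,(S,N)); the answer is its 4 terminal taxa in alphabetical order.

G, I, N, S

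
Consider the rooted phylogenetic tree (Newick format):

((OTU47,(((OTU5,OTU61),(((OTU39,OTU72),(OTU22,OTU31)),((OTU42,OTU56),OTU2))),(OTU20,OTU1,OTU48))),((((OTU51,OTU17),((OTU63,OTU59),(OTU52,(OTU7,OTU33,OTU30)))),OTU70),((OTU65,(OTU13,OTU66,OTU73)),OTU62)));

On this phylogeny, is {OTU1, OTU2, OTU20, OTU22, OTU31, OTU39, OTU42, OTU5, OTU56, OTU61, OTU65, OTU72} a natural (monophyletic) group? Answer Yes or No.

The MRCA of the listed taxa is the root, so the smallest clade containing them is the whole tree.
That clade also contains OTU13, OTU17, OTU30, OTU33, OTU47, OTU48, OTU51, OTU52, OTU59, OTU62, OTU63, OTU66, OTU7, OTU70, OTU73, which are not in the proposed group, so the group is not monophyletic.

No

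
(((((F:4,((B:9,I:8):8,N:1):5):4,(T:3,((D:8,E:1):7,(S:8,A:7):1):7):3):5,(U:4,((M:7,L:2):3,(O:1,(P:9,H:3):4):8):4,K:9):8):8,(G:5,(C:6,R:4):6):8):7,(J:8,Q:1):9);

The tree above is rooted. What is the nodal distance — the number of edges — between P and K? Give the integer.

5

The MRCA of P and K is the node subtending (U,((M,L),(O,(P,H))),K).
From P up to that node: 4 branches. From K up to the same node: 1 branch. Total: 4 + 1 = 5.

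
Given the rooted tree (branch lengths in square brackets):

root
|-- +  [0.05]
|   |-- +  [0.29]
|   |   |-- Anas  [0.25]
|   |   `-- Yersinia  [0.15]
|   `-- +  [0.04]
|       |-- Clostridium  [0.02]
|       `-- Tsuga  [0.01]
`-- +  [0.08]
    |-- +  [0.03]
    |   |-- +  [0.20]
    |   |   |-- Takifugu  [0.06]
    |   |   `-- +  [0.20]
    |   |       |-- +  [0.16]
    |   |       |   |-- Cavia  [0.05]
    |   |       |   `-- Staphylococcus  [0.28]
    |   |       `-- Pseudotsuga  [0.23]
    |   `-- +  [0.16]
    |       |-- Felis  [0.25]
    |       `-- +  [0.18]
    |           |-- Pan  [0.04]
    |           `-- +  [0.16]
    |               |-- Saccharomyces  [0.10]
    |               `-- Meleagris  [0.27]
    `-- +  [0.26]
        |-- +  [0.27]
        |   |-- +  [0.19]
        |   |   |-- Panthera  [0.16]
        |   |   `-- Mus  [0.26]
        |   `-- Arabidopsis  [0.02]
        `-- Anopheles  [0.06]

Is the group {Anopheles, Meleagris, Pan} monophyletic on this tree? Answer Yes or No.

No

The MRCA of the listed taxa subtends (((Takifugu,((Cavia,Staphylococcus),Pseudotsuga)),(Felis,(Pan,(Saccharomyces,Meleagris)))),(((Panthera,Mus),Arabidopsis),Anopheles)).
That clade also contains Arabidopsis, Cavia, Felis, Mus, Panthera, Pseudotsuga, Saccharomyces, Staphylococcus, Takifugu, which are not in the proposed group, so the group is not monophyletic.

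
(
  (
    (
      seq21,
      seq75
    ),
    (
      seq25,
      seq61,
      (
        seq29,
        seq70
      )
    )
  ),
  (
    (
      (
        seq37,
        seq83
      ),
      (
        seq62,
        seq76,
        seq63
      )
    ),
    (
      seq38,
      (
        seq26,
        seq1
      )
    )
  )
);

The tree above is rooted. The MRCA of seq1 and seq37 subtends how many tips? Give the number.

The MRCA of seq1 and seq37 is the node subtending (((seq37,seq83),(seq62,seq76,seq63)),(seq38,(seq26,seq1))).
That clade contains 8 terminal taxa: seq1, seq26, seq37, seq38, seq62, seq63, seq76, seq83.

8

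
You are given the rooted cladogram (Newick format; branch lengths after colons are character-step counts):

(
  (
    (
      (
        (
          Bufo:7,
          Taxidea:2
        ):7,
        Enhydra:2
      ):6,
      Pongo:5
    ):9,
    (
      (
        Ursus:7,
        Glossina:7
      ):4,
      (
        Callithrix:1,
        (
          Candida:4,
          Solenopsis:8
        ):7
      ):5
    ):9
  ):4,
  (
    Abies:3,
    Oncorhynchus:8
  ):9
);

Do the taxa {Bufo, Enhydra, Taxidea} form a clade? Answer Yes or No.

Yes

The most recent common ancestor of these taxa subtends ((Bufo,Taxidea),Enhydra).
That clade has exactly 3 tips — every listed taxon and nothing else — so the group is monophyletic.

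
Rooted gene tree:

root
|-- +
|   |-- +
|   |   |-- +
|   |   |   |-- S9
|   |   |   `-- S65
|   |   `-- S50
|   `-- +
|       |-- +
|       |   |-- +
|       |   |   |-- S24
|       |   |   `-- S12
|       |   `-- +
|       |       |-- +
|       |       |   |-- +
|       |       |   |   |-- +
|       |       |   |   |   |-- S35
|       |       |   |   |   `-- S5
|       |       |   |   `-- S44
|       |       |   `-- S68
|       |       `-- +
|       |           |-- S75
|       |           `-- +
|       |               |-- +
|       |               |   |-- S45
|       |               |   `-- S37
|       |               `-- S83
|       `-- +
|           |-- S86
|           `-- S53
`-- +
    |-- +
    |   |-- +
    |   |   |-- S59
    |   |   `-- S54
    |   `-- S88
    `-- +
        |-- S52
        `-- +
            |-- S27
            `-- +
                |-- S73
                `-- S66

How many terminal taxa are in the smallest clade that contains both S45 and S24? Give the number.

10

The MRCA of S45 and S24 is the node subtending ((S24,S12),((((S35,S5),S44),S68),(S75,((S45,S37),S83)))).
That clade contains 10 terminal taxa: S12, S24, S35, S37, S44, S45, S5, S68, S75, S83.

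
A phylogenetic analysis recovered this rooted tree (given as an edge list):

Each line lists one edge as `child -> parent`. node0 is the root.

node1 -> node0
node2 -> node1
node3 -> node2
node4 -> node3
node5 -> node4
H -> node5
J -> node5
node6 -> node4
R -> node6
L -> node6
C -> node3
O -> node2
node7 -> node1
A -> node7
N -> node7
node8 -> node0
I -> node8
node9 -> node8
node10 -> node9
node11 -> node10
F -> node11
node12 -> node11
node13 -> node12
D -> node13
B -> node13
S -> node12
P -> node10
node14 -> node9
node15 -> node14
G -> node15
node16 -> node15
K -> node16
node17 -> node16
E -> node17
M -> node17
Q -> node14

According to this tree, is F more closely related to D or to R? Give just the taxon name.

D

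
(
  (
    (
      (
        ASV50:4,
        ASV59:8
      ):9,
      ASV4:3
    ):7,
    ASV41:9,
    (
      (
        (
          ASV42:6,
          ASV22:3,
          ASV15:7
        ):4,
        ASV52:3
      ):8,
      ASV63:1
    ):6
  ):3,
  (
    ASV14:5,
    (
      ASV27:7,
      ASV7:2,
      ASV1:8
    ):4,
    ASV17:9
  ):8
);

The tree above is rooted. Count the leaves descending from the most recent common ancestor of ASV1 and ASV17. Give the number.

The MRCA of ASV1 and ASV17 is the node subtending (ASV14,(ASV27,ASV7,ASV1),ASV17).
That clade contains 5 terminal taxa: ASV1, ASV14, ASV17, ASV27, ASV7.

5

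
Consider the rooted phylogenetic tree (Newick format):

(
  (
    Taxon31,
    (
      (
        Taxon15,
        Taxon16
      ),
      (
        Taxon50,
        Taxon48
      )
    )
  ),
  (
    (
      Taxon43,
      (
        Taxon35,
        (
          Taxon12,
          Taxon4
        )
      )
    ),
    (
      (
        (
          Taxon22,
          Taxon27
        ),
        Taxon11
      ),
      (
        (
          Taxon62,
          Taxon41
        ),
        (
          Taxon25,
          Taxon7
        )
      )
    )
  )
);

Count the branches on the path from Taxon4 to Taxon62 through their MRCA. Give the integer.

8

The MRCA of Taxon4 and Taxon62 is the node subtending ((Taxon43,(Taxon35,(Taxon12,Taxon4))),(((Taxon22,Taxon27),Taxon11),((Taxon62,Taxon41),(Taxon25,Taxon7)))).
From Taxon4 up to that node: 4 branches. From Taxon62 up to the same node: 4 branches. Total: 4 + 4 = 8.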